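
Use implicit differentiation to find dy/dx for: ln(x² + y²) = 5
Take d/dx of both sides. Since y is implicitly a function of x, the chain rule attaches a y' = dy/dx factor whenever we differentiate through y.

Set F(x, y) = (left side) − (right side), so the curve is F = 0. Differentiating each term of F:
  d/dx[ln(x^2 + y^2)] = (2x + 2y·y')/(x^2 + y^2)
  d/dx[-5] = 0

Collecting, the y'-free part is the partial derivative in x and the y' coefficient is the partial derivative in y:
  ∂F/∂x = 2x/(x^2 + y^2)
  ∂F/∂y = 2y/(x^2 + y^2)

so d/dx[F(x, y(x))] = ∂F/∂x + (∂F/∂y)·y' = 0. Rearranging,
  dy/dx = -(∂F/∂x)/(∂F/∂y) = -(2x/(x^2 + y^2))/(2y/(x^2 + y^2)) = -x/y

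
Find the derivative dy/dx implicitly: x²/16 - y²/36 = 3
Apply d/dx to both sides, remembering that y depends on x. Each occurrence of y therefore brings in a y' = dy/dx via the chain rule.

With F(x, y) equal to the left-hand side minus the right, differentiate F term by term:
  d/dx[x^2/16] = x/8
  d/dx[-y^2/36] = -y·y'/18
  d/dx[-3] = 0
Adding these up, d/dx[F] = 0 becomes
  (x/8) + (-y/18)·y' = 0,
so isolating y',
  dy/dx = -(x/8)/(-y/18) = 9x/(4y)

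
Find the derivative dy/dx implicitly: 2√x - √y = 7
Take d/dx of both sides. Since y is implicitly a function of x, the chain rule attaches a y' = dy/dx factor whenever we differentiate through y.

Set F(x, y) = (left side) − (right side), so the curve is F = 0. Differentiating each term of F:
  d/dx[2√(x)] = 1/√(x)
  d/dx[-√(y)] = -y'/(2√(y))
  d/dx[-7] = 0

Collecting, the y'-free part is the partial derivative in x and the y' coefficient is the partial derivative in y:
  ∂F/∂x = 1/√(x)
  ∂F/∂y = -1/(2√(y))

so d/dx[F(x, y(x))] = ∂F/∂x + (∂F/∂y)·y' = 0. Rearranging,
  dy/dx = -(∂F/∂x)/(∂F/∂y) = -(1/√(x))/(-1/(2√(y))) = 2√(y)/√(x)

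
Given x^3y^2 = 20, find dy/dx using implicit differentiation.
Apply d/dx to both sides, remembering that y depends on x. Each occurrence of y therefore brings in a y' = dy/dx via the chain rule.

With F(x, y) equal to the left-hand side minus the right, differentiate F term by term:
  d/dx[x^3y^2] = 2x^3y·y' + 3x^2y^2
  d/dx[-20] = 0
Adding these up, d/dx[F] = 0 becomes
  (3x^2y^2) + (2x^3y)·y' = 0,
so isolating y',
  dy/dx = -(3x^2y^2)/(2x^3y) = -3y/(2x)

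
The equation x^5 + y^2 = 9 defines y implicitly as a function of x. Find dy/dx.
Differentiate both sides with respect to x, treating y as y(x). By the chain rule, any term containing y contributes a factor of y' = dy/dx when we differentiate it.

Move every term to one side and write the relation as F(x, y) = 0. Term by term,
  d/dx[x^5] = 5x^4
  d/dx[y^2] = 2y·y'
  d/dx[-9] = 0

The pieces without y' make up ∂F/∂x and the coefficient of y' is ∂F/∂y:
  ∂F/∂x = 5x^4,
  ∂F/∂y = 2y.

Since d/dx[F] = ∂F/∂x + (∂F/∂y)·y' = 0, solve for y':
  (∂F/∂y)·y' = -∂F/∂x
  dy/dx = -(∂F/∂x)/(∂F/∂y) = -(5x^4)/(2y) = -5x^4/(2y)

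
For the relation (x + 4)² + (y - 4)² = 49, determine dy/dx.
Differentiate both sides with respect to x, treating y as y(x). By the chain rule, any term containing y contributes a factor of y' = dy/dx when we differentiate it.

Move every term to one side and write the relation as F(x, y) = 0. Term by term,
  d/dx[(x + 4)^2] = 2x + 8
  d/dx[(y - 4)^2] = 2·y'(y - 4)
  d/dx[-49] = 0

The pieces without y' make up ∂F/∂x and the coefficient of y' is ∂F/∂y:
  ∂F/∂x = 2x + 8,
  ∂F/∂y = 2y - 8.

Since d/dx[F] = ∂F/∂x + (∂F/∂y)·y' = 0, solve for y':
  (∂F/∂y)·y' = -∂F/∂x
  dy/dx = -(∂F/∂x)/(∂F/∂y) = -(2x + 8)/(2y - 8) = (-x - 4)/(y - 4)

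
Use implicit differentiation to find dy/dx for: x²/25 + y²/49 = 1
Differentiate the relation implicitly: treat y = y(x) and apply the chain rule, so every y-derivative picks up a y' = dy/dx factor.

With everything moved to the left-hand side, differentiate term by term:
  d/dx[x^2/25] = 2x/25
  d/dx[y^2/49] = 2y·y'/49
  d/dx[-1] = 0

Separating the contributions that come from x directly and those that come through y:
  without y':      2x/25
  multiplying y':  2y/49

so (2x/25) + (2y/49)·y' = 0, and therefore
  dy/dx = -(2x/25)/(2y/49) = -49x/(25y)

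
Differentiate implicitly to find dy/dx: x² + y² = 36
Differentiate both sides with respect to x, treating y as y(x). By the chain rule, any term containing y contributes a factor of y' = dy/dx when we differentiate it.

Move every term to one side and write the relation as F(x, y) = 0. Term by term,
  d/dx[x^2] = 2x
  d/dx[y^2] = 2y·y'
  d/dx[-36] = 0

The pieces without y' make up ∂F/∂x and the coefficient of y' is ∂F/∂y:
  ∂F/∂x = 2x,
  ∂F/∂y = 2y.

Since d/dx[F] = ∂F/∂x + (∂F/∂y)·y' = 0, solve for y':
  (∂F/∂y)·y' = -∂F/∂x
  dy/dx = -(∂F/∂x)/(∂F/∂y) = -(2x)/(2y) = -x/y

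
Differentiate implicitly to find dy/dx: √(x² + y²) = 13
Take d/dx of both sides. Since y is implicitly a function of x, the chain rule attaches a y' = dy/dx factor whenever we differentiate through y.

Set F(x, y) = (left side) − (right side), so the curve is F = 0. Differentiating each term of F:
  d/dx[√(x^2 + y^2)] = (x + y·y')/√(x^2 + y^2)
  d/dx[-13] = 0

Collecting, the y'-free part is the partial derivative in x and the y' coefficient is the partial derivative in y:
  ∂F/∂x = x/√(x^2 + y^2)
  ∂F/∂y = y/√(x^2 + y^2)

so d/dx[F(x, y(x))] = ∂F/∂x + (∂F/∂y)·y' = 0. Rearranging,
  dy/dx = -(∂F/∂x)/(∂F/∂y) = -(x/√(x^2 + y^2))/(y/√(x^2 + y^2)) = -x/y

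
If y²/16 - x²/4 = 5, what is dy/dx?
Differentiate both sides with respect to x, treating y as y(x). By the chain rule, any term containing y contributes a factor of y' = dy/dx when we differentiate it.

Move every term to one side and write the relation as F(x, y) = 0. Term by term,
  d/dx[-x^2/4] = -x/2
  d/dx[y^2/16] = y·y'/8
  d/dx[-5] = 0

The pieces without y' make up ∂F/∂x and the coefficient of y' is ∂F/∂y:
  ∂F/∂x = -x/2,
  ∂F/∂y = y/8.

Since d/dx[F] = ∂F/∂x + (∂F/∂y)·y' = 0, solve for y':
  (∂F/∂y)·y' = -∂F/∂x
  dy/dx = -(∂F/∂x)/(∂F/∂y) = -(-x/2)/(y/8) = 4x/y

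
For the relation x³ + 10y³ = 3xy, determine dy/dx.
Apply d/dx to both sides, remembering that y depends on x. Each occurrence of y therefore brings in a y' = dy/dx via the chain rule.

With F(x, y) equal to the left-hand side minus the right, differentiate F term by term:
  d/dx[x^3] = 3x^2
  d/dx[-3xy] = -3x·y' - 3y
  d/dx[10y^3] = 30y^2·y'
Adding these up, d/dx[F] = 0 becomes
  (3x^2 - 3y) + (-3x + 30y^2)·y' = 0,
so isolating y',
  dy/dx = -(3x^2 - 3y)/(-3x + 30y^2) = (x^2 - y)/(x - 10y^2)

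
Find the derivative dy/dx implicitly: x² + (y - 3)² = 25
Differentiate both sides with respect to x, treating y as y(x). By the chain rule, any term containing y contributes a factor of y' = dy/dx when we differentiate it.

Move every term to one side and write the relation as F(x, y) = 0. Term by term,
  d/dx[x^2] = 2x
  d/dx[(y - 3)^2] = 2·y'(y - 3)
  d/dx[-25] = 0

The pieces without y' make up ∂F/∂x and the coefficient of y' is ∂F/∂y:
  ∂F/∂x = 2x,
  ∂F/∂y = 2y - 6.

Since d/dx[F] = ∂F/∂x + (∂F/∂y)·y' = 0, solve for y':
  (∂F/∂y)·y' = -∂F/∂x
  dy/dx = -(∂F/∂x)/(∂F/∂y) = -(2x)/(2y - 6) = -x/(y - 3)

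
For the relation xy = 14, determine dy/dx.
Take d/dx of both sides. Since y is implicitly a function of x, the chain rule attaches a y' = dy/dx factor whenever we differentiate through y.

Set F(x, y) = (left side) − (right side), so the curve is F = 0. Differentiating each term of F:
  d/dx[xy] = x·y' + y
  d/dx[-14] = 0

Collecting, the y'-free part is the partial derivative in x and the y' coefficient is the partial derivative in y:
  ∂F/∂x = y
  ∂F/∂y = x

so d/dx[F(x, y(x))] = ∂F/∂x + (∂F/∂y)·y' = 0. Rearranging,
  dy/dx = -(∂F/∂x)/(∂F/∂y) = -(y)/(x) = -y/x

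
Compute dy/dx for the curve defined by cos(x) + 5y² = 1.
Apply d/dx to both sides, remembering that y depends on x. Each occurrence of y therefore brings in a y' = dy/dx via the chain rule.

With F(x, y) equal to the left-hand side minus the right, differentiate F term by term:
  d/dx[5y^2] = 10y·y'
  d/dx[cos(x)] = -sin(x)
  d/dx[-1] = 0
Adding these up, d/dx[F] = 0 becomes
  (-sin(x)) + (10y)·y' = 0,
so isolating y',
  dy/dx = -(-sin(x))/(10y) = sin(x)/(10y)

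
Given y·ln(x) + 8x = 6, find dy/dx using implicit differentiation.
Differentiate the relation implicitly: treat y = y(x) and apply the chain rule, so every y-derivative picks up a y' = dy/dx factor.

With everything moved to the left-hand side, differentiate term by term:
  d/dx[8x] = 8
  d/dx[y·ln(x)] = y'·ln(x) + y/x
  d/dx[-6] = 0

Separating the contributions that come from x directly and those that come through y:
  without y':      8 + y/x
  multiplying y':  ln(x)

so (8 + y/x) + (ln(x))·y' = 0, and therefore
  dy/dx = -(8 + y/x)/(ln(x))
        = -((8x + y)/x)/(ln(x)) = (-8x - y)/(x·ln(x))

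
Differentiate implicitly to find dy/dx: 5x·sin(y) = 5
Differentiate the relation implicitly: treat y = y(x) and apply the chain rule, so every y-derivative picks up a y' = dy/dx factor.

With everything moved to the left-hand side, differentiate term by term:
  d/dx[5x·sin(y)] = 5x·y'·cos(y) + 5sin(y)
  d/dx[-5] = 0

Separating the contributions that come from x directly and those that come through y:
  without y':      5sin(y)
  multiplying y':  5x·cos(y)

so (5sin(y)) + (5x·cos(y))·y' = 0, and therefore
  dy/dx = -(5sin(y))/(5x·cos(y)) = -tan(y)/x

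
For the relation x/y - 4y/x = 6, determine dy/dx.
Apply d/dx to both sides, remembering that y depends on x. Each occurrence of y therefore brings in a y' = dy/dx via the chain rule.

With F(x, y) equal to the left-hand side minus the right, differentiate F term by term:
  d/dx[x/y] = -x·y'/y^2 + 1/y
  d/dx[-4y/x] = -4·y'/x + 4y/x^2
  d/dx[-6] = 0
Adding these up, d/dx[F] = 0 becomes
  (1/y + 4y/x^2) + (-x/y^2 - 4/x)·y' = 0,
so isolating y',
  dy/dx = -(1/y + 4y/x^2)/(-x/y^2 - 4/x)
        = -((x^2 + 4y^2)/(x^2y))/(-(x^2 + 4y^2)/(xy^2)) = y/x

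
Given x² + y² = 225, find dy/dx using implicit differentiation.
Apply d/dx to both sides, remembering that y depends on x. Each occurrence of y therefore brings in a y' = dy/dx via the chain rule.

With F(x, y) equal to the left-hand side minus the right, differentiate F term by term:
  d/dx[x^2] = 2x
  d/dx[y^2] = 2y·y'
  d/dx[-225] = 0
Adding these up, d/dx[F] = 0 becomes
  (2x) + (2y)·y' = 0,
so isolating y',
  dy/dx = -(2x)/(2y) = -x/y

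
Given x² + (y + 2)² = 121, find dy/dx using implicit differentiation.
Differentiate both sides with respect to x, treating y as y(x). By the chain rule, any term containing y contributes a factor of y' = dy/dx when we differentiate it.

Move every term to one side and write the relation as F(x, y) = 0. Term by term,
  d/dx[x^2] = 2x
  d/dx[(y + 2)^2] = 2·y'(y + 2)
  d/dx[-121] = 0

The pieces without y' make up ∂F/∂x and the coefficient of y' is ∂F/∂y:
  ∂F/∂x = 2x,
  ∂F/∂y = 2y + 4.

Since d/dx[F] = ∂F/∂x + (∂F/∂y)·y' = 0, solve for y':
  (∂F/∂y)·y' = -∂F/∂x
  dy/dx = -(∂F/∂x)/(∂F/∂y) = -(2x)/(2y + 4) = -x/(y + 2)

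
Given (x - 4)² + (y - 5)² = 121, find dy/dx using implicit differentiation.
Apply d/dx to both sides, remembering that y depends on x. Each occurrence of y therefore brings in a y' = dy/dx via the chain rule.

With F(x, y) equal to the left-hand side minus the right, differentiate F term by term:
  d/dx[(x - 4)^2] = 2x - 8
  d/dx[(y - 5)^2] = 2·y'(y - 5)
  d/dx[-121] = 0
Adding these up, d/dx[F] = 0 becomes
  (2x - 8) + (2y - 10)·y' = 0,
so isolating y',
  dy/dx = -(2x - 8)/(2y - 10) = (4 - x)/(y - 5)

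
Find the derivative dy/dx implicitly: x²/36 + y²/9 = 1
Differentiate both sides with respect to x, treating y as y(x). By the chain rule, any term containing y contributes a factor of y' = dy/dx when we differentiate it.

Move every term to one side and write the relation as F(x, y) = 0. Term by term,
  d/dx[x^2/36] = x/18
  d/dx[y^2/9] = 2y·y'/9
  d/dx[-1] = 0

The pieces without y' make up ∂F/∂x and the coefficient of y' is ∂F/∂y:
  ∂F/∂x = x/18,
  ∂F/∂y = 2y/9.

Since d/dx[F] = ∂F/∂x + (∂F/∂y)·y' = 0, solve for y':
  (∂F/∂y)·y' = -∂F/∂x
  dy/dx = -(∂F/∂x)/(∂F/∂y) = -(x/18)/(2y/9) = -x/(4y)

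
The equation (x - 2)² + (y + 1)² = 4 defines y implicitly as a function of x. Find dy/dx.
Take d/dx of both sides. Since y is implicitly a function of x, the chain rule attaches a y' = dy/dx factor whenever we differentiate through y.

Set F(x, y) = (left side) − (right side), so the curve is F = 0. Differentiating each term of F:
  d/dx[(x - 2)^2] = 2x - 4
  d/dx[(y + 1)^2] = 2·y'(y + 1)
  d/dx[-4] = 0

Collecting, the y'-free part is the partial derivative in x and the y' coefficient is the partial derivative in y:
  ∂F/∂x = 2x - 4
  ∂F/∂y = 2y + 2

so d/dx[F(x, y(x))] = ∂F/∂x + (∂F/∂y)·y' = 0. Rearranging,
  dy/dx = -(∂F/∂x)/(∂F/∂y) = -(2x - 4)/(2y + 2) = (2 - x)/(y + 1)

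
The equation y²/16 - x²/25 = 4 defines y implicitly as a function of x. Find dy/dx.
Apply d/dx to both sides, remembering that y depends on x. Each occurrence of y therefore brings in a y' = dy/dx via the chain rule.

With F(x, y) equal to the left-hand side minus the right, differentiate F term by term:
  d/dx[-x^2/25] = -2x/25
  d/dx[y^2/16] = y·y'/8
  d/dx[-4] = 0
Adding these up, d/dx[F] = 0 becomes
  (-2x/25) + (y/8)·y' = 0,
so isolating y',
  dy/dx = -(-2x/25)/(y/8) = 16x/(25y)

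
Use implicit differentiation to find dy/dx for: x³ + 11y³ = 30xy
Differentiate the relation implicitly: treat y = y(x) and apply the chain rule, so every y-derivative picks up a y' = dy/dx factor.

With everything moved to the left-hand side, differentiate term by term:
  d/dx[x^3] = 3x^2
  d/dx[-30xy] = -30x·y' - 30y
  d/dx[11y^3] = 33y^2·y'

Separating the contributions that come from x directly and those that come through y:
  without y':      3x^2 - 30y
  multiplying y':  -30x + 33y^2

so (3x^2 - 30y) + (-30x + 33y^2)·y' = 0, and therefore
  dy/dx = -(3x^2 - 30y)/(-30x + 33y^2) = (x^2 - 10y)/(10x - 11y^2)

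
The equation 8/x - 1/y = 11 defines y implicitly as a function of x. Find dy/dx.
Differentiate both sides with respect to x, treating y as y(x). By the chain rule, any term containing y contributes a factor of y' = dy/dx when we differentiate it.

Move every term to one side and write the relation as F(x, y) = 0. Term by term,
  d/dx[-1/y] = y'/y^2
  d/dx[8/x] = -8/x^2
  d/dx[-11] = 0

The pieces without y' make up ∂F/∂x and the coefficient of y' is ∂F/∂y:
  ∂F/∂x = -8/x^2,
  ∂F/∂y = y^(-2).

Since d/dx[F] = ∂F/∂x + (∂F/∂y)·y' = 0, solve for y':
  (∂F/∂y)·y' = -∂F/∂x
  dy/dx = -(∂F/∂x)/(∂F/∂y) = -(-8/x^2)/(y^(-2)) = 8y^2/x^2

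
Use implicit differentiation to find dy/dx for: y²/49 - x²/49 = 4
Differentiate both sides with respect to x, treating y as y(x). By the chain rule, any term containing y contributes a factor of y' = dy/dx when we differentiate it.

Move every term to one side and write the relation as F(x, y) = 0. Term by term,
  d/dx[-x^2/49] = -2x/49
  d/dx[y^2/49] = 2y·y'/49
  d/dx[-4] = 0

The pieces without y' make up ∂F/∂x and the coefficient of y' is ∂F/∂y:
  ∂F/∂x = -2x/49,
  ∂F/∂y = 2y/49.

Since d/dx[F] = ∂F/∂x + (∂F/∂y)·y' = 0, solve for y':
  (∂F/∂y)·y' = -∂F/∂x
  dy/dx = -(∂F/∂x)/(∂F/∂y) = -(-2x/49)/(2y/49) = x/y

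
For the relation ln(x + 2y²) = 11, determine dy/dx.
Differentiate both sides with respect to x, treating y as y(x). By the chain rule, any term containing y contributes a factor of y' = dy/dx when we differentiate it.

Move every term to one side and write the relation as F(x, y) = 0. Term by term,
  d/dx[ln(x + 2y^2)] = (4y·y' + 1)/(x + 2y^2)
  d/dx[-11] = 0

The pieces without y' make up ∂F/∂x and the coefficient of y' is ∂F/∂y:
  ∂F/∂x = 1/(x + 2y^2),
  ∂F/∂y = 4y/(x + 2y^2).

Since d/dx[F] = ∂F/∂x + (∂F/∂y)·y' = 0, solve for y':
  (∂F/∂y)·y' = -∂F/∂x
  dy/dx = -(∂F/∂x)/(∂F/∂y) = -(1/(x + 2y^2))/(4y/(x + 2y^2)) = -1/(4y)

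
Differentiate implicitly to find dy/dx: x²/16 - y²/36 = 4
Differentiate the relation implicitly: treat y = y(x) and apply the chain rule, so every y-derivative picks up a y' = dy/dx factor.

With everything moved to the left-hand side, differentiate term by term:
  d/dx[x^2/16] = x/8
  d/dx[-y^2/36] = -y·y'/18
  d/dx[-4] = 0

Separating the contributions that come from x directly and those that come through y:
  without y':      x/8
  multiplying y':  -y/18

so (x/8) + (-y/18)·y' = 0, and therefore
  dy/dx = -(x/8)/(-y/18) = 9x/(4y)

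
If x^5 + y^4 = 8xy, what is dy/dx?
Differentiate both sides with respect to x, treating y as y(x). By the chain rule, any term containing y contributes a factor of y' = dy/dx when we differentiate it.

Move every term to one side and write the relation as F(x, y) = 0. Term by term,
  d/dx[x^5] = 5x^4
  d/dx[-8xy] = -8x·y' - 8y
  d/dx[y^4] = 4y^3·y'

The pieces without y' make up ∂F/∂x and the coefficient of y' is ∂F/∂y:
  ∂F/∂x = 5x^4 - 8y,
  ∂F/∂y = -8x + 4y^3.

Since d/dx[F] = ∂F/∂x + (∂F/∂y)·y' = 0, solve for y':
  (∂F/∂y)·y' = -∂F/∂x
  dy/dx = -(∂F/∂x)/(∂F/∂y) = -(5x^4 - 8y)/(-8x + 4y^3) = (5x^4 - 8y)/(4(2x - y^3))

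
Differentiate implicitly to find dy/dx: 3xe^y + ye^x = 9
Differentiate both sides with respect to x, treating y as y(x). By the chain rule, any term containing y contributes a factor of y' = dy/dx when we differentiate it.

Move every term to one side and write the relation as F(x, y) = 0. Term by term,
  d/dx[3x·e^(y)] = 3x·y'·e^(y) + 3e^(y)
  d/dx[y·e^(x)] = y·e^(x) + y'·e^(x)
  d/dx[-9] = 0

The pieces without y' make up ∂F/∂x and the coefficient of y' is ∂F/∂y:
  ∂F/∂x = y·e^(x) + 3e^(y),
  ∂F/∂y = 3x·e^(y) + e^(x).

Since d/dx[F] = ∂F/∂x + (∂F/∂y)·y' = 0, solve for y':
  (∂F/∂y)·y' = -∂F/∂x
  dy/dx = -(∂F/∂x)/(∂F/∂y) = -(y·e^(x) + 3e^(y))/(3x·e^(y) + e^(x)) = (-y·e^(x) - 3e^(y))/(3x·e^(y) + e^(x))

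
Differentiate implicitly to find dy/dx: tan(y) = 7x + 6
Differentiate the relation implicitly: treat y = y(x) and apply the chain rule, so every y-derivative picks up a y' = dy/dx factor.

With everything moved to the left-hand side, differentiate term by term:
  d/dx[-7x] = -7
  d/dx[tan(y)] = y'(tan(y)^2 + 1)
  d/dx[-6] = 0

Separating the contributions that come from x directly and those that come through y:
  without y':      -7
  multiplying y':  tan(y)^2 + 1

so (-7) + (tan(y)^2 + 1)·y' = 0, and therefore
  dy/dx = -(-7)/(tan(y)^2 + 1) = 7cos(y)^2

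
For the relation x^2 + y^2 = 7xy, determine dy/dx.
Apply d/dx to both sides, remembering that y depends on x. Each occurrence of y therefore brings in a y' = dy/dx via the chain rule.

With F(x, y) equal to the left-hand side minus the right, differentiate F term by term:
  d/dx[x^2] = 2x
  d/dx[-7xy] = -7x·y' - 7y
  d/dx[y^2] = 2y·y'
Adding these up, d/dx[F] = 0 becomes
  (2x - 7y) + (-7x + 2y)·y' = 0,
so isolating y',
  dy/dx = -(2x - 7y)/(-7x + 2y) = (2x - 7y)/(7x - 2y)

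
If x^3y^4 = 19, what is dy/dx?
Take d/dx of both sides. Since y is implicitly a function of x, the chain rule attaches a y' = dy/dx factor whenever we differentiate through y.

Set F(x, y) = (left side) − (right side), so the curve is F = 0. Differentiating each term of F:
  d/dx[x^3y^4] = 4x^3y^3·y' + 3x^2y^4
  d/dx[-19] = 0

Collecting, the y'-free part is the partial derivative in x and the y' coefficient is the partial derivative in y:
  ∂F/∂x = 3x^2y^4
  ∂F/∂y = 4x^3y^3

so d/dx[F(x, y(x))] = ∂F/∂x + (∂F/∂y)·y' = 0. Rearranging,
  dy/dx = -(∂F/∂x)/(∂F/∂y) = -(3x^2y^4)/(4x^3y^3) = -3y/(4x)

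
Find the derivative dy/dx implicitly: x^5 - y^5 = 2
Differentiate both sides with respect to x, treating y as y(x). By the chain rule, any term containing y contributes a factor of y' = dy/dx when we differentiate it.

Move every term to one side and write the relation as F(x, y) = 0. Term by term,
  d/dx[x^5] = 5x^4
  d/dx[-y^5] = -5y^4·y'
  d/dx[-2] = 0

The pieces without y' make up ∂F/∂x and the coefficient of y' is ∂F/∂y:
  ∂F/∂x = 5x^4,
  ∂F/∂y = -5y^4.

Since d/dx[F] = ∂F/∂x + (∂F/∂y)·y' = 0, solve for y':
  (∂F/∂y)·y' = -∂F/∂x
  dy/dx = -(∂F/∂x)/(∂F/∂y) = -(5x^4)/(-5y^4) = x^4/y^4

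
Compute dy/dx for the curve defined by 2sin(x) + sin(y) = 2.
Apply d/dx to both sides, remembering that y depends on x. Each occurrence of y therefore brings in a y' = dy/dx via the chain rule.

With F(x, y) equal to the left-hand side minus the right, differentiate F term by term:
  d/dx[2sin(x)] = 2cos(x)
  d/dx[sin(y)] = y'·cos(y)
  d/dx[-2] = 0
Adding these up, d/dx[F] = 0 becomes
  (2cos(x)) + (cos(y))·y' = 0,
so isolating y',
  dy/dx = -(2cos(x))/(cos(y)) = -2cos(x)/cos(y)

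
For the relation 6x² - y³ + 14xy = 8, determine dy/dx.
Differentiate the relation implicitly: treat y = y(x) and apply the chain rule, so every y-derivative picks up a y' = dy/dx factor.

With everything moved to the left-hand side, differentiate term by term:
  d/dx[6x^2] = 12x
  d/dx[14xy] = 14x·y' + 14y
  d/dx[-y^3] = -3y^2·y'
  d/dx[-8] = 0

Separating the contributions that come from x directly and those that come through y:
  without y':      12x + 14y
  multiplying y':  14x - 3y^2

so (12x + 14y) + (14x - 3y^2)·y' = 0, and therefore
  dy/dx = -(12x + 14y)/(14x - 3y^2) = 2(-6x - 7y)/(14x - 3y^2)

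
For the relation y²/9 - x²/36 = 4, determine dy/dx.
Take d/dx of both sides. Since y is implicitly a function of x, the chain rule attaches a y' = dy/dx factor whenever we differentiate through y.

Set F(x, y) = (left side) − (right side), so the curve is F = 0. Differentiating each term of F:
  d/dx[-x^2/36] = -x/18
  d/dx[y^2/9] = 2y·y'/9
  d/dx[-4] = 0

Collecting, the y'-free part is the partial derivative in x and the y' coefficient is the partial derivative in y:
  ∂F/∂x = -x/18
  ∂F/∂y = 2y/9

so d/dx[F(x, y(x))] = ∂F/∂x + (∂F/∂y)·y' = 0. Rearranging,
  dy/dx = -(∂F/∂x)/(∂F/∂y) = -(-x/18)/(2y/9) = x/(4y)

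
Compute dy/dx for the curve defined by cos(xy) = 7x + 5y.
Apply d/dx to both sides, remembering that y depends on x. Each occurrence of y therefore brings in a y' = dy/dx via the chain rule.

With F(x, y) equal to the left-hand side minus the right, differentiate F term by term:
  d/dx[-7x] = -7
  d/dx[-5y] = -5·y'
  d/dx[cos(xy)] = -(x·y' + y)·sin(xy)
Adding these up, d/dx[F] = 0 becomes
  (-y·sin(xy) - 7) + (-x·sin(xy) - 5)·y' = 0,
so isolating y',
  dy/dx = -(-y·sin(xy) - 7)/(-x·sin(xy) - 5) = -(y·sin(xy) + 7)/(x·sin(xy) + 5)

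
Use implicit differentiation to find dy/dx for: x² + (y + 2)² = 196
Differentiate the relation implicitly: treat y = y(x) and apply the chain rule, so every y-derivative picks up a y' = dy/dx factor.

With everything moved to the left-hand side, differentiate term by term:
  d/dx[x^2] = 2x
  d/dx[(y + 2)^2] = 2·y'(y + 2)
  d/dx[-196] = 0

Separating the contributions that come from x directly and those that come through y:
  without y':      2x
  multiplying y':  2y + 4

so (2x) + (2y + 4)·y' = 0, and therefore
  dy/dx = -(2x)/(2y + 4) = -x/(y + 2)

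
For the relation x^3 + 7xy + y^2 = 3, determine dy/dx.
Differentiate both sides with respect to x, treating y as y(x). By the chain rule, any term containing y contributes a factor of y' = dy/dx when we differentiate it.

Move every term to one side and write the relation as F(x, y) = 0. Term by term,
  d/dx[x^3] = 3x^2
  d/dx[7xy] = 7x·y' + 7y
  d/dx[y^2] = 2y·y'
  d/dx[-3] = 0

The pieces without y' make up ∂F/∂x and the coefficient of y' is ∂F/∂y:
  ∂F/∂x = 3x^2 + 7y,
  ∂F/∂y = 7x + 2y.

Since d/dx[F] = ∂F/∂x + (∂F/∂y)·y' = 0, solve for y':
  (∂F/∂y)·y' = -∂F/∂x
  dy/dx = -(∂F/∂x)/(∂F/∂y) = -(3x^2 + 7y)/(7x + 2y) = (-3x^2 - 7y)/(7x + 2y)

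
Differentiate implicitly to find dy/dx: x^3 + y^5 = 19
Differentiate both sides with respect to x, treating y as y(x). By the chain rule, any term containing y contributes a factor of y' = dy/dx when we differentiate it.

Move every term to one side and write the relation as F(x, y) = 0. Term by term,
  d/dx[x^3] = 3x^2
  d/dx[y^5] = 5y^4·y'
  d/dx[-19] = 0

The pieces without y' make up ∂F/∂x and the coefficient of y' is ∂F/∂y:
  ∂F/∂x = 3x^2,
  ∂F/∂y = 5y^4.

Since d/dx[F] = ∂F/∂x + (∂F/∂y)·y' = 0, solve for y':
  (∂F/∂y)·y' = -∂F/∂x
  dy/dx = -(∂F/∂x)/(∂F/∂y) = -(3x^2)/(5y^4) = -3x^2/(5y^4)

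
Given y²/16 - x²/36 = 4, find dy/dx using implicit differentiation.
Differentiate both sides with respect to x, treating y as y(x). By the chain rule, any term containing y contributes a factor of y' = dy/dx when we differentiate it.

Move every term to one side and write the relation as F(x, y) = 0. Term by term,
  d/dx[-x^2/36] = -x/18
  d/dx[y^2/16] = y·y'/8
  d/dx[-4] = 0

The pieces without y' make up ∂F/∂x and the coefficient of y' is ∂F/∂y:
  ∂F/∂x = -x/18,
  ∂F/∂y = y/8.

Since d/dx[F] = ∂F/∂x + (∂F/∂y)·y' = 0, solve for y':
  (∂F/∂y)·y' = -∂F/∂x
  dy/dx = -(∂F/∂x)/(∂F/∂y) = -(-x/18)/(y/8) = 4x/(9y)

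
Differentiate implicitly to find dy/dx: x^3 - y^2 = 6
Apply d/dx to both sides, remembering that y depends on x. Each occurrence of y therefore brings in a y' = dy/dx via the chain rule.

With F(x, y) equal to the left-hand side minus the right, differentiate F term by term:
  d/dx[x^3] = 3x^2
  d/dx[-y^2] = -2y·y'
  d/dx[-6] = 0
Adding these up, d/dx[F] = 0 becomes
  (3x^2) + (-2y)·y' = 0,
so isolating y',
  dy/dx = -(3x^2)/(-2y) = 3x^2/(2y)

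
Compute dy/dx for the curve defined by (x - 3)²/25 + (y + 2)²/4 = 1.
Differentiate the relation implicitly: treat y = y(x) and apply the chain rule, so every y-derivative picks up a y' = dy/dx factor.

With everything moved to the left-hand side, differentiate term by term:
  d/dx[(x - 3)^2/25] = 2x/25 - 6/25
  d/dx[(y + 2)^2/4] = y'(y + 2)/2
  d/dx[-1] = 0

Separating the contributions that come from x directly and those that come through y:
  without y':      2x/25 - 6/25
  multiplying y':  y/2 + 1

so (2x/25 - 6/25) + (y/2 + 1)·y' = 0, and therefore
  dy/dx = -(2x/25 - 6/25)/(y/2 + 1)
        = -(2(x - 3)/25)/((y + 2)/2) = 4(3 - x)/(25(y + 2))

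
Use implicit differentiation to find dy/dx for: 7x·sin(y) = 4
Differentiate both sides with respect to x, treating y as y(x). By the chain rule, any term containing y contributes a factor of y' = dy/dx when we differentiate it.

Move every term to one side and write the relation as F(x, y) = 0. Term by term,
  d/dx[7x·sin(y)] = 7x·y'·cos(y) + 7sin(y)
  d/dx[-4] = 0

The pieces without y' make up ∂F/∂x and the coefficient of y' is ∂F/∂y:
  ∂F/∂x = 7sin(y),
  ∂F/∂y = 7x·cos(y).

Since d/dx[F] = ∂F/∂x + (∂F/∂y)·y' = 0, solve for y':
  (∂F/∂y)·y' = -∂F/∂x
  dy/dx = -(∂F/∂x)/(∂F/∂y) = -(7sin(y))/(7x·cos(y)) = -tan(y)/x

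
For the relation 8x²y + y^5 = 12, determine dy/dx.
Apply d/dx to both sides, remembering that y depends on x. Each occurrence of y therefore brings in a y' = dy/dx via the chain rule.

With F(x, y) equal to the left-hand side minus the right, differentiate F term by term:
  d/dx[8x^2y] = 8x^2·y' + 16xy
  d/dx[y^5] = 5y^4·y'
  d/dx[-12] = 0
Adding these up, d/dx[F] = 0 becomes
  (16xy) + (8x^2 + 5y^4)·y' = 0,
so isolating y',
  dy/dx = -(16xy)/(8x^2 + 5y^4) = -16xy/(8x^2 + 5y^4)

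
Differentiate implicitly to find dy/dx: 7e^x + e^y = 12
Take d/dx of both sides. Since y is implicitly a function of x, the chain rule attaches a y' = dy/dx factor whenever we differentiate through y.

Set F(x, y) = (left side) − (right side), so the curve is F = 0. Differentiating each term of F:
  d/dx[7e^(x)] = 7e^(x)
  d/dx[e^(y)] = y'·e^(y)
  d/dx[-12] = 0

Collecting, the y'-free part is the partial derivative in x and the y' coefficient is the partial derivative in y:
  ∂F/∂x = 7e^(x)
  ∂F/∂y = e^(y)

so d/dx[F(x, y(x))] = ∂F/∂x + (∂F/∂y)·y' = 0. Rearranging,
  dy/dx = -(∂F/∂x)/(∂F/∂y) = -(7e^(x))/(e^(y)) = -7e^(x - y)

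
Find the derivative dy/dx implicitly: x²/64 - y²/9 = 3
Apply d/dx to both sides, remembering that y depends on x. Each occurrence of y therefore brings in a y' = dy/dx via the chain rule.

With F(x, y) equal to the left-hand side minus the right, differentiate F term by term:
  d/dx[x^2/64] = x/32
  d/dx[-y^2/9] = -2y·y'/9
  d/dx[-3] = 0
Adding these up, d/dx[F] = 0 becomes
  (x/32) + (-2y/9)·y' = 0,
so isolating y',
  dy/dx = -(x/32)/(-2y/9) = 9x/(64y)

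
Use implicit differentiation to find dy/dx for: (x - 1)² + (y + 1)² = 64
Apply d/dx to both sides, remembering that y depends on x. Each occurrence of y therefore brings in a y' = dy/dx via the chain rule.

With F(x, y) equal to the left-hand side minus the right, differentiate F term by term:
  d/dx[(x - 1)^2] = 2x - 2
  d/dx[(y + 1)^2] = 2·y'(y + 1)
  d/dx[-64] = 0
Adding these up, d/dx[F] = 0 becomes
  (2x - 2) + (2y + 2)·y' = 0,
so isolating y',
  dy/dx = -(2x - 2)/(2y + 2) = (1 - x)/(y + 1)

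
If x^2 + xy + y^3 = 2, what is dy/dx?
Apply d/dx to both sides, remembering that y depends on x. Each occurrence of y therefore brings in a y' = dy/dx via the chain rule.

With F(x, y) equal to the left-hand side minus the right, differentiate F term by term:
  d/dx[x^2] = 2x
  d/dx[xy] = x·y' + y
  d/dx[y^3] = 3y^2·y'
  d/dx[-2] = 0
Adding these up, d/dx[F] = 0 becomes
  (2x + y) + (x + 3y^2)·y' = 0,
so isolating y',
  dy/dx = -(2x + y)/(x + 3y^2) = (-2x - y)/(x + 3y^2)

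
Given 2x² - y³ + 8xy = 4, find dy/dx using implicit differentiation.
Differentiate both sides with respect to x, treating y as y(x). By the chain rule, any term containing y contributes a factor of y' = dy/dx when we differentiate it.

Move every term to one side and write the relation as F(x, y) = 0. Term by term,
  d/dx[2x^2] = 4x
  d/dx[8xy] = 8x·y' + 8y
  d/dx[-y^3] = -3y^2·y'
  d/dx[-4] = 0

The pieces without y' make up ∂F/∂x and the coefficient of y' is ∂F/∂y:
  ∂F/∂x = 4x + 8y,
  ∂F/∂y = 8x - 3y^2.

Since d/dx[F] = ∂F/∂x + (∂F/∂y)·y' = 0, solve for y':
  (∂F/∂y)·y' = -∂F/∂x
  dy/dx = -(∂F/∂x)/(∂F/∂y) = -(4x + 8y)/(8x - 3y^2) = 4(-x - 2y)/(8x - 3y^2)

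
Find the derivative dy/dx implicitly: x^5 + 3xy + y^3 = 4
Take d/dx of both sides. Since y is implicitly a function of x, the chain rule attaches a y' = dy/dx factor whenever we differentiate through y.

Set F(x, y) = (left side) − (right side), so the curve is F = 0. Differentiating each term of F:
  d/dx[x^5] = 5x^4
  d/dx[3xy] = 3x·y' + 3y
  d/dx[y^3] = 3y^2·y'
  d/dx[-4] = 0

Collecting, the y'-free part is the partial derivative in x and the y' coefficient is the partial derivative in y:
  ∂F/∂x = 5x^4 + 3y
  ∂F/∂y = 3x + 3y^2

so d/dx[F(x, y(x))] = ∂F/∂x + (∂F/∂y)·y' = 0. Rearranging,
  dy/dx = -(∂F/∂x)/(∂F/∂y) = -(5x^4 + 3y)/(3x + 3y^2) = (-5x^4/3 - y)/(x + y^2)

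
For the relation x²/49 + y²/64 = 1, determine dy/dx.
Differentiate the relation implicitly: treat y = y(x) and apply the chain rule, so every y-derivative picks up a y' = dy/dx factor.

With everything moved to the left-hand side, differentiate term by term:
  d/dx[x^2/49] = 2x/49
  d/dx[y^2/64] = y·y'/32
  d/dx[-1] = 0

Separating the contributions that come from x directly and those that come through y:
  without y':      2x/49
  multiplying y':  y/32

so (2x/49) + (y/32)·y' = 0, and therefore
  dy/dx = -(2x/49)/(y/32) = -64x/(49y)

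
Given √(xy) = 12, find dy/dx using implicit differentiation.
Apply d/dx to both sides, remembering that y depends on x. Each occurrence of y therefore brings in a y' = dy/dx via the chain rule.

With F(x, y) equal to the left-hand side minus the right, differentiate F term by term:
  d/dx[√(xy)] = √(xy)(x·y'/2 + y/2)/(xy)
  d/dx[-12] = 0
Adding these up, d/dx[F] = 0 becomes
  (√(xy)/(2x)) + (√(xy)/(2y))·y' = 0,
so isolating y',
  dy/dx = -(√(xy)/(2x))/(√(xy)/(2y)) = -y/x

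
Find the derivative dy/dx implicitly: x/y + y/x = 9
Differentiate both sides with respect to x, treating y as y(x). By the chain rule, any term containing y contributes a factor of y' = dy/dx when we differentiate it.

Move every term to one side and write the relation as F(x, y) = 0. Term by term,
  d/dx[x/y] = -x·y'/y^2 + 1/y
  d/dx[y/x] = y'/x - y/x^2
  d/dx[-9] = 0

The pieces without y' make up ∂F/∂x and the coefficient of y' is ∂F/∂y:
  ∂F/∂x = 1/y - y/x^2,
  ∂F/∂y = -x/y^2 + 1/x.

Since d/dx[F] = ∂F/∂x + (∂F/∂y)·y' = 0, solve for y':
  (∂F/∂y)·y' = -∂F/∂x
  dy/dx = -(∂F/∂x)/(∂F/∂y) = -(1/y - y/x^2)/(-x/y^2 + 1/x)
        = -((x - y)(x + y)/(x^2y))/(-(x - y)(x + y)/(xy^2)) = y/x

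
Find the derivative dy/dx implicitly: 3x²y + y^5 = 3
Differentiate the relation implicitly: treat y = y(x) and apply the chain rule, so every y-derivative picks up a y' = dy/dx factor.

With everything moved to the left-hand side, differentiate term by term:
  d/dx[3x^2y] = 3x^2·y' + 6xy
  d/dx[y^5] = 5y^4·y'
  d/dx[-3] = 0

Separating the contributions that come from x directly and those that come through y:
  without y':      6xy
  multiplying y':  3x^2 + 5y^4

so (6xy) + (3x^2 + 5y^4)·y' = 0, and therefore
  dy/dx = -(6xy)/(3x^2 + 5y^4) = -6xy/(3x^2 + 5y^4)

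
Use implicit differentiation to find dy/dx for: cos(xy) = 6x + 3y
Apply d/dx to both sides, remembering that y depends on x. Each occurrence of y therefore brings in a y' = dy/dx via the chain rule.

With F(x, y) equal to the left-hand side minus the right, differentiate F term by term:
  d/dx[-6x] = -6
  d/dx[-3y] = -3·y'
  d/dx[cos(xy)] = -(x·y' + y)·sin(xy)
Adding these up, d/dx[F] = 0 becomes
  (-y·sin(xy) - 6) + (-x·sin(xy) - 3)·y' = 0,
so isolating y',
  dy/dx = -(-y·sin(xy) - 6)/(-x·sin(xy) - 3) = -(y·sin(xy) + 6)/(x·sin(xy) + 3)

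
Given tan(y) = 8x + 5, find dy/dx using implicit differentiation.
Apply d/dx to both sides, remembering that y depends on x. Each occurrence of y therefore brings in a y' = dy/dx via the chain rule.

With F(x, y) equal to the left-hand side minus the right, differentiate F term by term:
  d/dx[-8x] = -8
  d/dx[tan(y)] = y'(tan(y)^2 + 1)
  d/dx[-5] = 0
Adding these up, d/dx[F] = 0 becomes
  (-8) + (tan(y)^2 + 1)·y' = 0,
so isolating y',
  dy/dx = -(-8)/(tan(y)^2 + 1) = 8cos(y)^2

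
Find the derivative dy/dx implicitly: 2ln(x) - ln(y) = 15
Apply d/dx to both sides, remembering that y depends on x. Each occurrence of y therefore brings in a y' = dy/dx via the chain rule.

With F(x, y) equal to the left-hand side minus the right, differentiate F term by term:
  d/dx[2ln(x)] = 2/x
  d/dx[-ln(y)] = -y'/y
  d/dx[-15] = 0
Adding these up, d/dx[F] = 0 becomes
  (2/x) + (-1/y)·y' = 0,
so isolating y',
  dy/dx = -(2/x)/(-1/y) = 2y/x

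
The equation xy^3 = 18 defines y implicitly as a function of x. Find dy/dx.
Differentiate the relation implicitly: treat y = y(x) and apply the chain rule, so every y-derivative picks up a y' = dy/dx factor.

With everything moved to the left-hand side, differentiate term by term:
  d/dx[xy^3] = 3xy^2·y' + y^3
  d/dx[-18] = 0

Separating the contributions that come from x directly and those that come through y:
  without y':      y^3
  multiplying y':  3xy^2

so (y^3) + (3xy^2)·y' = 0, and therefore
  dy/dx = -(y^3)/(3xy^2) = -y/(3x)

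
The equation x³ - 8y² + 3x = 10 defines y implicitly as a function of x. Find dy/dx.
Differentiate the relation implicitly: treat y = y(x) and apply the chain rule, so every y-derivative picks up a y' = dy/dx factor.

With everything moved to the left-hand side, differentiate term by term:
  d/dx[x^3] = 3x^2
  d/dx[3x] = 3
  d/dx[-8y^2] = -16y·y'
  d/dx[-10] = 0

Separating the contributions that come from x directly and those that come through y:
  without y':      3x^2 + 3
  multiplying y':  -16y

so (3x^2 + 3) + (-16y)·y' = 0, and therefore
  dy/dx = -(3x^2 + 3)/(-16y) = 3(x^2 + 1)/(16y)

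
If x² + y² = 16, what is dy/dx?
Differentiate the relation implicitly: treat y = y(x) and apply the chain rule, so every y-derivative picks up a y' = dy/dx factor.

With everything moved to the left-hand side, differentiate term by term:
  d/dx[x^2] = 2x
  d/dx[y^2] = 2y·y'
  d/dx[-16] = 0

Separating the contributions that come from x directly and those that come through y:
  without y':      2x
  multiplying y':  2y

so (2x) + (2y)·y' = 0, and therefore
  dy/dx = -(2x)/(2y) = -x/y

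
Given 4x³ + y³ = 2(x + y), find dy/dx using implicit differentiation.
Apply d/dx to both sides, remembering that y depends on x. Each occurrence of y therefore brings in a y' = dy/dx via the chain rule.

With F(x, y) equal to the left-hand side minus the right, differentiate F term by term:
  d/dx[4x^3] = 12x^2
  d/dx[-2x] = -2
  d/dx[y^3] = 3y^2·y'
  d/dx[-2y] = -2·y'
Adding these up, d/dx[F] = 0 becomes
  (12x^2 - 2) + (3y^2 - 2)·y' = 0,
so isolating y',
  dy/dx = -(12x^2 - 2)/(3y^2 - 2) = 2(1 - 6x^2)/(3y^2 - 2)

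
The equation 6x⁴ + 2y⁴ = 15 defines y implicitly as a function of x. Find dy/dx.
Differentiate the relation implicitly: treat y = y(x) and apply the chain rule, so every y-derivative picks up a y' = dy/dx factor.

With everything moved to the left-hand side, differentiate term by term:
  d/dx[6x^4] = 24x^3
  d/dx[2y^4] = 8y^3·y'
  d/dx[-15] = 0

Separating the contributions that come from x directly and those that come through y:
  without y':      24x^3
  multiplying y':  8y^3

so (24x^3) + (8y^3)·y' = 0, and therefore
  dy/dx = -(24x^3)/(8y^3) = -3x^3/y^3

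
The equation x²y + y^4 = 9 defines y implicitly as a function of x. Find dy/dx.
Differentiate both sides with respect to x, treating y as y(x). By the chain rule, any term containing y contributes a factor of y' = dy/dx when we differentiate it.

Move every term to one side and write the relation as F(x, y) = 0. Term by term,
  d/dx[x^2y] = x^2·y' + 2xy
  d/dx[y^4] = 4y^3·y'
  d/dx[-9] = 0

The pieces without y' make up ∂F/∂x and the coefficient of y' is ∂F/∂y:
  ∂F/∂x = 2xy,
  ∂F/∂y = x^2 + 4y^3.

Since d/dx[F] = ∂F/∂x + (∂F/∂y)·y' = 0, solve for y':
  (∂F/∂y)·y' = -∂F/∂x
  dy/dx = -(∂F/∂x)/(∂F/∂y) = -(2xy)/(x^2 + 4y^3) = -2xy/(x^2 + 4y^3)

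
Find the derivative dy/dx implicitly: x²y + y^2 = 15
Differentiate the relation implicitly: treat y = y(x) and apply the chain rule, so every y-derivative picks up a y' = dy/dx factor.

With everything moved to the left-hand side, differentiate term by term:
  d/dx[x^2y] = x^2·y' + 2xy
  d/dx[y^2] = 2y·y'
  d/dx[-15] = 0

Separating the contributions that come from x directly and those that come through y:
  without y':      2xy
  multiplying y':  x^2 + 2y

so (2xy) + (x^2 + 2y)·y' = 0, and therefore
  dy/dx = -(2xy)/(x^2 + 2y) = -2xy/(x^2 + 2y)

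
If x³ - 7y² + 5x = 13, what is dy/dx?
Apply d/dx to both sides, remembering that y depends on x. Each occurrence of y therefore brings in a y' = dy/dx via the chain rule.

With F(x, y) equal to the left-hand side minus the right, differentiate F term by term:
  d/dx[x^3] = 3x^2
  d/dx[5x] = 5
  d/dx[-7y^2] = -14y·y'
  d/dx[-13] = 0
Adding these up, d/dx[F] = 0 becomes
  (3x^2 + 5) + (-14y)·y' = 0,
so isolating y',
  dy/dx = -(3x^2 + 5)/(-14y) = (3x^2 + 5)/(14y)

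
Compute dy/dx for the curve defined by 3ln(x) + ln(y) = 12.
Take d/dx of both sides. Since y is implicitly a function of x, the chain rule attaches a y' = dy/dx factor whenever we differentiate through y.

Set F(x, y) = (left side) − (right side), so the curve is F = 0. Differentiating each term of F:
  d/dx[3ln(x)] = 3/x
  d/dx[ln(y)] = y'/y
  d/dx[-12] = 0

Collecting, the y'-free part is the partial derivative in x and the y' coefficient is the partial derivative in y:
  ∂F/∂x = 3/x
  ∂F/∂y = 1/y

so d/dx[F(x, y(x))] = ∂F/∂x + (∂F/∂y)·y' = 0. Rearranging,
  dy/dx = -(∂F/∂x)/(∂F/∂y) = -(3/x)/(1/y) = -3y/x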